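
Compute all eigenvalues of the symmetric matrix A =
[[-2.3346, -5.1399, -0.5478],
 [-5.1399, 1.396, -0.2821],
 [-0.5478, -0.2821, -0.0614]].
sigma(A) ≈ {-6, 0, 5}

A is real symmetric, so its spectrum consists of real eigenvalues. Expanding the characteristic polynomial of the displayed matrix gives
  det(λ I - A) = p(λ) = λ^3 + (1)λ^2 + (-30)λ + (0).
Solving p(λ) = 0 yields eigenvalues ≈ -6, 0, 5. (A is shown rounded to 4 decimals, so these recover the underlying integer eigenvalues to within that precision.)
Verification: the trace of A = -1 equals the sum of eigenvalues -1, and det(A) ≈ 0.0005 matches the eigenvalue product 0.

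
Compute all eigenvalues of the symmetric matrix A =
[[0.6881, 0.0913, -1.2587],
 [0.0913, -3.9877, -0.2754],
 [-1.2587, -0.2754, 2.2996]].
sigma(A) ≈ {-4, 0, 3}

A is real symmetric, so its spectrum consists of real eigenvalues. Expanding the characteristic polynomial of the displayed matrix gives
  det(λ I - A) = p(λ) = λ^3 + (1)λ^2 + (-12)λ + (0).
Solving p(λ) = 0 yields eigenvalues ≈ -4, 0, 3. (A is shown rounded to 4 decimals, so these recover the underlying integer eigenvalues to within that precision.)
Verification: the trace of A = -1 equals the sum of eigenvalues -1, and det(A) ≈ -0.0002 matches the eigenvalue product 0.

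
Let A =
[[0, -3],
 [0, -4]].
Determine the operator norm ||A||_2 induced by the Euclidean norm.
||A||_2 = 5 (= sqrt(largest eigenvalue of A^T A))

||A||_2 = sigma_max(A) = sqrt(lambda_max(A^T A)). Form the symmetric matrix M = A^T A =
[[0, 0],
 [0, 25]].
Its characteristic polynomial (trace, determinant of M give the coefficients) is
  p(λ) = det(λ I - M) = λ^2 - 25λ.
For λ^2 - 25λ the discriminant is 625. It is a perfect square (25^2), so the roots are rational: λ = (25 ± 25)/2 = 25, 0.
So the eigenvalues of A^T A are ≈ 0, 25 (all ≥ 0, as they must be for A^T A). The largest is λ_max = 25, hence ||A||_2 = sqrt(λ_max) = 5.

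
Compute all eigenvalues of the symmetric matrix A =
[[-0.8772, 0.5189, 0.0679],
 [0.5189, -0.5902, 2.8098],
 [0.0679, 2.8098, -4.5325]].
sigma(A) ≈ {-6, -1, 1}

A is real symmetric, so its spectrum consists of real eigenvalues. Expanding the characteristic polynomial of the displayed matrix gives
  det(λ I - A) = p(λ) = λ^3 + (6)λ^2 + (-1)λ + (-6).
Solving p(λ) = 0 yields eigenvalues ≈ -6, -1, 1. (A is shown rounded to 4 decimals, so these recover the underlying integer eigenvalues to within that precision.)
Verification: the trace of A = -6 equals the sum of eigenvalues -6, and det(A) ≈ 6.0000 matches the eigenvalue product 6.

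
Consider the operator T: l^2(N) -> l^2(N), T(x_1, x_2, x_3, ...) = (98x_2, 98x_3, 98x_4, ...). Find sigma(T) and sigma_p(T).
sigma(T) = closed disk {z in C : |z| ≤ 98}; sigma_p(T) = open disk {z in C : |z| < 98}

Note T = 98·V where V is the unit left shift (V x)_k = x_{k+1}; so sigma(T) = 98·sigma(V) and ||T|| = 98||V||. ||T x||^2 = 9604sum_{k≥2} |x_k|^2 ≤ 9604||x||^2, with equality on {x : x_1 = 0}, so ||T|| = 98. For any lambda with |lambda| < 98, set r = lambda/98 (|r| < 1); the vector x = (1, r, r^2, ...) is in l^2 and satisfies T x = 98(r, r^2, ...) = lambda x, so lambda is an eigenvalue. On the boundary |lambda| = 98 the geometric series diverges, so no l^2 eigenvector exists, but these lambda lie in the approximate point spectrum. Hence sigma(T) is the closed disk of radius 98 and sigma_p(T) is the open disk.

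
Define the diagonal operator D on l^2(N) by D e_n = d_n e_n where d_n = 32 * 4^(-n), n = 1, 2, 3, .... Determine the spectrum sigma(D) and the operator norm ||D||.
sigma(D) = {32 * 4^(-n) : n ≥ 1} ∪ {0}; ||D|| = 8

A bounded diagonal operator on l^2 with diagonal entries d_n has spectrum equal to the closure of {d_n : n ≥ 1}: every d_n is an eigenvalue (with eigenvector e_n), so {d_n} ⊂ sigma(D); the spectrum is closed, so its closure is too; and for lambda not in the closure, (D - lambda I) has bounded inverse (the diagonal entries 1/(d_n - lambda) are bounded). For our sequence d_n = 32 * 4^(-n), n = 1, 2, 3, ...:
  - {d_n} = {32 * 4^(-n) : n ≥ 1}; the only limit point is 0
  - closure = {32 * 4^(-n) : n ≥ 1} ∪ {0}
For the norm: a diagonal operator has ||D|| = sup_n |d_n|. Here d_n = 32 * 4^(-n) is positive and decreasing, so sup_n |d_n| = d_1 = 32/4 = 8. So ||D|| = 8.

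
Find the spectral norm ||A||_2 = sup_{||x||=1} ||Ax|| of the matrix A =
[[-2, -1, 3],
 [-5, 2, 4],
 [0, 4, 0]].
||A||_2 ≈ 7.4542 (= sqrt(largest eigenvalue of A^T A))

||A||_2 = sigma_max(A) = sqrt(lambda_max(A^T A)). Form the symmetric matrix M = A^T A =
[[29, -8, -26],
 [-8, 21, 5],
 [-26, 5, 25]].
Its characteristic polynomial (trace, sum of principal 2x2 minors, determinant of M give the coefficients) is
  p(λ) = det(λ I - M) = λ^3 - 75λ^2 + 1094λ - 784.
No integer candidate from the rational root theorem (±divisors of 784) is a root, so the roots are irrational. The cubic discriminant is Δ = 1313142052 > 0, so there are three distinct real roots. p(0) = -784 and p(1) = 236 have opposite signs, so a root lies in (0, 1); Newton's method refines it to λ ≈ 0.7554. p(18) = 440 and p(19) = -214 have opposite signs, so a root lies in (18, 19); Newton's method refines it to λ ≈ 18.6792. p(55) = -1114 and p(56) = 896 have opposite signs, so a root lies in (55, 56); Newton's method refines it to λ ≈ 55.5654. Check (Vieta): the three roots sum to 75, matching tr M = 75.
So the eigenvalues of A^T A are ≈ 0.7554, 18.6792, 55.5654 (all ≥ 0, as they must be for A^T A). The largest is λ_max ≈ 55.5654, hence ||A||_2 = sqrt(λ_max) ≈ 7.4542.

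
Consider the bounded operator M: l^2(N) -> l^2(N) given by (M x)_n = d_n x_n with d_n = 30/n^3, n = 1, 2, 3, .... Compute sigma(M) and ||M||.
sigma(M) = {30/n^3 : n ≥ 1} ∪ {0}; ||M|| = 30

A bounded diagonal operator on l^2 with diagonal entries d_n has spectrum equal to the closure of {d_n : n ≥ 1}: every d_n is an eigenvalue (with eigenvector e_n), so {d_n} ⊂ sigma(M); the spectrum is closed, so its closure is too; and for lambda not in the closure, (M - lambda I) has bounded inverse (the diagonal entries 1/(d_n - lambda) are bounded). For our sequence d_n = 30/n^3, n = 1, 2, 3, ...:
  - {d_n} = {30/n^3 : n ≥ 1}; the only limit point is 0
  - closure = {30/n^3 : n ≥ 1} ∪ {0}
For the norm: a diagonal operator has ||M|| = sup_n |d_n|. Here d_n = 30/n^3 is positive and decreasing, so sup_n |d_n| = d_1 = 30. So ||M|| = 30.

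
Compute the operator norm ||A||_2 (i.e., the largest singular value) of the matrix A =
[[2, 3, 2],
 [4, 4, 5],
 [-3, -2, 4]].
||A||_2 ≈ 8.552 (= sqrt(largest eigenvalue of A^T A))

||A||_2 = sigma_max(A) = sqrt(lambda_max(A^T A)). Form the symmetric matrix M = A^T A =
[[29, 28, 12],
 [28, 29, 18],
 [12, 18, 45]].
Its characteristic polynomial (trace, sum of principal 2x2 minors, determinant of M give the coefficients) is
  p(λ) = det(λ I - M) = λ^3 - 103λ^2 + 2199λ - 1089.
No integer candidate from the rational root theorem (±divisors of 1089) is a root, so the roots are irrational. The cubic discriminant is Δ = 8414800128 > 0, so there are three distinct real roots. p(0) = -1089 and p(1) = 1008 have opposite signs, so a root lies in (0, 1); Newton's method refines it to λ ≈ 0.5072. p(29) = 448 and p(30) = -819 have opposite signs, so a root lies in (29, 30); Newton's method refines it to λ ≈ 29.3562. p(73) = -432 and p(74) = 2833 have opposite signs, so a root lies in (73, 74); Newton's method refines it to λ ≈ 73.1365. Check (Vieta): the three roots sum to 103, matching tr M = 103.
So the eigenvalues of A^T A are ≈ 0.5072, 29.3562, 73.1365 (all ≥ 0, as they must be for A^T A). The largest is λ_max ≈ 73.1365, hence ||A||_2 = sqrt(λ_max) ≈ 8.552.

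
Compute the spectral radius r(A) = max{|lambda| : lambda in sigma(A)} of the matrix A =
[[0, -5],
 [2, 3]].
r(A) = sqrt(10) ≈ 3.1623

The eigenvalues of A are the roots of its characteristic polynomial. With M = A (coefficients from the trace and determinant):
  p(λ) = det(λ I - M) = λ^2 - 3λ + 10.
For λ^2 - 3λ + 10 the discriminant is -31. It is negative, so the roots are the complex-conjugate pair λ = 3/2 ± (sqrt(31)/2) i ≈ 1.5 ± 2.7839i. For a conjugate pair the product of the roots equals the constant term, so |λ|^2 = 10 and |λ| = sqrt(10) ≈ 3.1623.
Thus the eigenvalues (to 4 decimals) are 1.5 ± 2.7839i (modulus 3.1623). The spectral radius is the largest modulus: r(A) = sqrt(10) ≈ 3.1623. (Cross-check: r(A) ≤ ||A||_2 ≈ 5.9292; equality holds whenever A is normal, though it can also hold for some non-normal A.)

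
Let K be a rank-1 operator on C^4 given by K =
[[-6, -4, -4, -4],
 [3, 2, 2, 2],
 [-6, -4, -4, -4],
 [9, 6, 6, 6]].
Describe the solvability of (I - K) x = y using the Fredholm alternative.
(I - K) is invertible (det(I - K) = 3 ≠ 0), so for every y in C^4 the equation (I - K) x = y has a unique solution.

K has rank 1, so it is an outer product K = u v^T: every row of K is a multiple of one row vector. Reading off the entries, u = (2, -1, 2, -3) and v = (-3, -2, -2, -2) (row i of K equals u_i·v^T). A rank-one matrix u v^T satisfies K u = u (v·u) and kills the (3)-dimensional subspace v^⊥, so its characteristic polynomial is lambda^3 (lambda - v·u) with v·u = tr K = -2. Hence the eigenvalues of I - K are 1 (multiplicity 3) and 1 - (-2) = 3, so det(I - K) = 3. (Direct check: I - K =
[[7, 4, 4, 4],
 [-3, -1, -2, -2],
 [6, 4, 5, 4],
 [-9, -6, -6, -5]]
has determinant 3.) The finite-dimensional Fredholm alternative says: either (I - K) is invertible, or ker(I - K) ≠ {0} and then range(I - K) = ker((I - K)^*)^⊥, with dim ker(I - K) = dim ker((I - K)^*). Since det(I - K) ≠ 0, 1 is not an eigenvalue of K and ker(I - K) = {0}, so we are in the first case: for every y there is a unique x = (I - K)^(-1) y. Explicitly, by the Sherman–Morrison formula, (I - u v^T)^(-1) = I + u v^T/(1 - v·u), i.e. (I - K)^(-1) = I + K/(3).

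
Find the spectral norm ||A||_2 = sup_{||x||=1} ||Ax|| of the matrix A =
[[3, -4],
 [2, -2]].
||A||_2 = sqrt((33 + sqrt(1073))/2) ≈ 5.734 (= sqrt(largest eigenvalue of A^T A))

||A||_2 = sigma_max(A) = sqrt(lambda_max(A^T A)). Form the symmetric matrix M = A^T A =
[[13, -16],
 [-16, 20]].
Its characteristic polynomial (trace, determinant of M give the coefficients) is
  p(λ) = det(λ I - M) = λ^2 - 33λ + 4.
For λ^2 - 33λ + 4 the discriminant is 1073. It is nonnegative but not a perfect square, so the roots are real and irrational: λ = (33 ± sqrt(1073))/2 ≈ 32.8783, 0.1217.
So the eigenvalues of A^T A are ≈ 0.1217, 32.8783 (all ≥ 0, as they must be for A^T A). The largest is λ_max = (33 + sqrt(1073))/2 ≈ 32.8783, hence ||A||_2 = sqrt(λ_max) = sqrt((33 + sqrt(1073))/2) ≈ 5.734.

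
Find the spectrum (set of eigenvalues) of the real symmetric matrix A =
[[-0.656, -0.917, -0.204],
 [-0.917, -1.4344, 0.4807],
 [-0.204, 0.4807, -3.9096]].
sigma(A) ≈ {-4, -2, 0}

A is real symmetric, so its spectrum consists of real eigenvalues. Expanding the characteristic polynomial of the displayed matrix gives
  det(λ I - A) = p(λ) = λ^3 + (6)λ^2 + (8)λ + (0).
Solving p(λ) = 0 yields eigenvalues ≈ -4, -2, 0. (A is shown rounded to 4 decimals, so these recover the underlying integer eigenvalues to within that precision.)
Verification: the trace of A = -6 equals the sum of eigenvalues -6, and det(A) ≈ -0.0001 matches the eigenvalue product 0.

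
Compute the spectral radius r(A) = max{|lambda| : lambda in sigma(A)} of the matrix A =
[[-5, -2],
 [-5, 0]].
r(A) = (5 + sqrt(65))/2 ≈ 6.5311

The eigenvalues of A are the roots of its characteristic polynomial. With M = A (coefficients from the trace and determinant):
  p(λ) = det(λ I - M) = λ^2 + 5λ - 10.
For λ^2 + 5λ - 10 the discriminant is 65. It is nonnegative but not a perfect square, so the roots are real and irrational: λ = (-5 ± sqrt(65))/2 ≈ 1.5311, -6.5311.
Thus the eigenvalues (to 4 decimals) are 1.5311 (modulus 1.5311); -6.5311 (modulus 6.5311). The spectral radius is the largest modulus: r(A) = (5 + sqrt(65))/2 ≈ 6.5311. (Cross-check: r(A) ≤ ||A||_2 ≈ 7.2166; equality holds whenever A is normal, though it can also hold for some non-normal A.)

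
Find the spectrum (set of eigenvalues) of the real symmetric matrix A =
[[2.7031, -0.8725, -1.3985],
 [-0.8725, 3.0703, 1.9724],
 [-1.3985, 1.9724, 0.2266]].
sigma(A) ≈ {-1, 2, 5}

A is real symmetric, so its spectrum consists of real eigenvalues. Expanding the characteristic polynomial of the displayed matrix gives
  det(λ I - A) = p(λ) = λ^3 + (-6)λ^2 + (3)λ + (10).
Solving p(λ) = 0 yields eigenvalues ≈ -1, 2, 5. (A is shown rounded to 4 decimals, so these recover the underlying integer eigenvalues to within that precision.)
Verification: the trace of A = 6 equals the sum of eigenvalues 6, and det(A) ≈ -9.9994 matches the eigenvalue product -10.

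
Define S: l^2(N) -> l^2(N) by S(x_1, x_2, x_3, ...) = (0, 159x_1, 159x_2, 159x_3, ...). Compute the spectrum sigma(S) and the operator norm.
sigma(S) = closed disk {z in C : |z| ≤ 159}; ||S|| = 159

Note S = 159·U where U is the unit right shift (U x)_k = x_{k-1} (with x_0 := 0); so ||S|| = 159||U|| and sigma(S) = 159·sigma(U). ||S x||^2 = sum_{k≥1} |159x_k|^2 = 25281||x||^2, so ||S|| = 159 and sigma(S) ⊂ {|z| ≤ 159}. For any |lambda| < 159, the equation (S - lambda I) x = 0 forces x_1 = 0, then 159x_k = lambda x_{k+1} ⇒ x = 0, so S has no eigenvalues. But (S - lambda I) is not surjective for |lambda| < 159: solving (S - lambda I) x = e_1 would require x_n proportional to (lambda/159)^(-n), which is not in l^2. So every |lambda| < 159 lies in the residual spectrum. The boundary |lambda| = 159 is in the approximate point spectrum (the spectrum is closed). Hence sigma(S) is the closed disk of radius 159.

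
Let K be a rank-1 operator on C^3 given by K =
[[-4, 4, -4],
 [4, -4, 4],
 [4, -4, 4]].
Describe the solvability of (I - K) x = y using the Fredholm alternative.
(I - K) is invertible (det(I - K) = 5 ≠ 0), so for every y in C^3 the equation (I - K) x = y has a unique solution.

K has rank 1, so it is an outer product K = u v^T: every row of K is a multiple of one row vector. Reading off the entries, u = (-2, 2, 2) and v = (2, -2, 2) (row i of K equals u_i·v^T). A rank-one matrix u v^T satisfies K u = u (v·u) and kills the (2)-dimensional subspace v^⊥, so its characteristic polynomial is lambda^2 (lambda - v·u) with v·u = tr K = -4. Hence the eigenvalues of I - K are 1 (multiplicity 2) and 1 - (-4) = 5, so det(I - K) = 5. (Direct check: I - K =
[[5, -4, 4],
 [-4, 5, -4],
 [-4, 4, -3]]
has determinant 5.) The finite-dimensional Fredholm alternative says: either (I - K) is invertible, or ker(I - K) ≠ {0} and then range(I - K) = ker((I - K)^*)^⊥, with dim ker(I - K) = dim ker((I - K)^*). Since det(I - K) ≠ 0, 1 is not an eigenvalue of K and ker(I - K) = {0}, so we are in the first case: for every y there is a unique x = (I - K)^(-1) y. Explicitly, by the Sherman–Morrison formula, (I - u v^T)^(-1) = I + u v^T/(1 - v·u), i.e. (I - K)^(-1) = I + K/(5).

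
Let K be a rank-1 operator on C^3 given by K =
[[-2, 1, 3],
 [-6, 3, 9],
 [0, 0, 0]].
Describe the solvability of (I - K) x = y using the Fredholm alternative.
(I - K) is singular (det(I - K) = 0, i.e. 1 ∈ sigma(K)). (I - K) x = y is solvable iff y ⊥ ker((I - K)^*) = span{(-2, 1, 3)}, i.e. iff -2y_1 + y_2 + 3y_3 = 0. When solvable, the solutions are x = y + c·(1, 3, 0), c arbitrary (ker(I - K) = span{(1, 3, 0)}, dimension 1).

K has rank 1, so it is an outer product K = u v^T: every row of K is a multiple of one row vector. Reading off the entries, u = (1, 3, 0) and v = (-2, 1, 3) (row i of K equals u_i·v^T). A rank-one matrix u v^T satisfies K u = u (v·u) and kills the (2)-dimensional subspace v^⊥, so its characteristic polynomial is lambda^2 (lambda - v·u) with v·u = tr K = 1. Hence the eigenvalues of I - K are 1 (multiplicity 2) and 1 - (1) = 0, so det(I - K) = 0. (Direct check: I - K =
[[3, -1, -3],
 [6, -2, -9],
 [0, 0, 1]]
has determinant 0.) So 1 is an eigenvalue of K and (I - K) is not invertible. The finite-dimensional Fredholm alternative says: either (I - K) is invertible, or ker(I - K) ≠ {0} and then range(I - K) = ker((I - K)^*)^⊥, with dim ker(I - K) = dim ker((I - K)^*). We are in the second case, so we need both kernels. Kernel of I - K: (I - K) u = u - u (v·u) = u - u = 0, so ker(I - K) = span{u} = span{(1, 3, 0)} (it is exactly 1-dimensional because rank(I - K) = 2). Kernel of the adjoint: K is real, so (I - K)^* = I - K^T = I - v u^T, and (I - v u^T) v = v - v (u·v) = 0; hence ker((I - K)^*) = span{v} = span{(-2, 1, 3)}. Therefore (I - K) x = y is solvable iff <y, v> = 0, i.e. iff -2y_1 + y_2 + 3y_3 = 0. When this holds, K y = u (v·y) = 0, so (I - K) y = y and x = y is a particular solution; the full solution set is the line x = y + c·u = y + c·(1, 3, 0), c ∈ C.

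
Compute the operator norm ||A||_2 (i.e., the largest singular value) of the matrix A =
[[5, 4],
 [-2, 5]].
||A||_2 = sqrt((70 + sqrt(544))/2) ≈ 6.831 (= sqrt(largest eigenvalue of A^T A))

||A||_2 = sigma_max(A) = sqrt(lambda_max(A^T A)). Form the symmetric matrix M = A^T A =
[[29, 10],
 [10, 41]].
Its characteristic polynomial (trace, determinant of M give the coefficients) is
  p(λ) = det(λ I - M) = λ^2 - 70λ + 1089.
For λ^2 - 70λ + 1089 the discriminant is 544. It is nonnegative but not a perfect square, so the roots are real and irrational: λ = (70 ± sqrt(544))/2 ≈ 46.6619, 23.3381.
So the eigenvalues of A^T A are ≈ 23.3381, 46.6619 (all ≥ 0, as they must be for A^T A). The largest is λ_max = (70 + sqrt(544))/2 ≈ 46.6619, hence ||A||_2 = sqrt(λ_max) = sqrt((70 + sqrt(544))/2) ≈ 6.831.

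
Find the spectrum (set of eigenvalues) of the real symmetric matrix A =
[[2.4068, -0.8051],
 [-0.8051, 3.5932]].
sigma(A) ≈ {2, 4}

A is real symmetric, so its spectrum consists of real eigenvalues. Expanding the characteristic polynomial of the displayed matrix gives
  det(λ I - A) = p(λ) = λ^2 + (-6)λ + (8).
Solving p(λ) = 0 yields eigenvalues ≈ 2, 4. (A is shown rounded to 4 decimals, so these recover the underlying integer eigenvalues to within that precision.)
Verification: the trace of A = 6 equals the sum of eigenvalues 6, and det(A) ≈ 7.9999 matches the eigenvalue product 8.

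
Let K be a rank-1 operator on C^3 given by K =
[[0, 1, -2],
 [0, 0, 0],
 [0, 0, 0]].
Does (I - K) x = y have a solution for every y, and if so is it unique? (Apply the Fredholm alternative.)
(I - K) is invertible (det(I - K) = 1 ≠ 0), so for every y in C^3 the equation (I - K) x = y has a unique solution.

K has rank 1, so it is an outer product K = u v^T: every row of K is a multiple of one row vector. Reading off the entries, u = (-1, 0, 0) and v = (0, -1, 2) (row i of K equals u_i·v^T). A rank-one matrix u v^T satisfies K u = u (v·u) and kills the (2)-dimensional subspace v^⊥, so its characteristic polynomial is lambda^2 (lambda - v·u) with v·u = tr K = 0. Hence the eigenvalues of I - K are 1 (multiplicity 2) and 1 - (0) = 1, so det(I - K) = 1. (Direct check: I - K =
[[1, -1, 2],
 [0, 1, 0],
 [0, 0, 1]]
has determinant 1.) The finite-dimensional Fredholm alternative says: either (I - K) is invertible, or ker(I - K) ≠ {0} and then range(I - K) = ker((I - K)^*)^⊥, with dim ker(I - K) = dim ker((I - K)^*). Since det(I - K) ≠ 0, 1 is not an eigenvalue of K and ker(I - K) = {0}, so we are in the first case: for every y there is a unique x = (I - K)^(-1) y. Explicitly, by the Sherman–Morrison formula, (I - u v^T)^(-1) = I + u v^T/(1 - v·u), i.e. (I - K)^(-1) = I + K.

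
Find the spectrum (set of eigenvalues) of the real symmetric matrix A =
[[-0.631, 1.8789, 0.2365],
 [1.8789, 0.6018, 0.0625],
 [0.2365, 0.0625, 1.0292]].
sigma(A) ≈ {-2, 1, 2}

A is real symmetric, so its spectrum consists of real eigenvalues. Expanding the characteristic polynomial of the displayed matrix gives
  det(λ I - A) = p(λ) = λ^3 + (-1)λ^2 + (-4)λ + (4).
Solving p(λ) = 0 yields eigenvalues ≈ -2, 1, 2. (A is shown rounded to 4 decimals, so these recover the underlying integer eigenvalues to within that precision.)
Verification: the trace of A = 1 equals the sum of eigenvalues 1, and det(A) ≈ -3.9998 matches the eigenvalue product -4.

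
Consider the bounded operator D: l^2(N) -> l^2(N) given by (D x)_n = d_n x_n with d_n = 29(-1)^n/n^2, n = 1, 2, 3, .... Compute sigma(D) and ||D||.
sigma(D) = {29(-1)^n/n^2 : n ≥ 1} ∪ {0}; ||D|| = 29

A bounded diagonal operator on l^2 with diagonal entries d_n has spectrum equal to the closure of {d_n : n ≥ 1}: every d_n is an eigenvalue (with eigenvector e_n), so {d_n} ⊂ sigma(D); the spectrum is closed, so its closure is too; and for lambda not in the closure, (D - lambda I) has bounded inverse (the diagonal entries 1/(d_n - lambda) are bounded). For our sequence d_n = 29(-1)^n/n^2, n = 1, 2, 3, ...:
  - {d_n} = {29(-1)^n/n^2 : n ≥ 1}; the only limit point is 0
  - closure = {29(-1)^n/n^2 : n ≥ 1} ∪ {0}
For the norm: a diagonal operator has ||D|| = sup_n |d_n|. Here |d_n| = 29/n^2 is decreasing, so sup_n |d_n| = |d_1| = 29. So ||D|| = 29.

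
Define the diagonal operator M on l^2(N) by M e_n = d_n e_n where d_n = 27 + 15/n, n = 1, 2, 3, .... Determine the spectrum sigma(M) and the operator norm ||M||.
sigma(M) = {27 + 15/n : n ≥ 1} ∪ {27}; ||M|| = 42

A bounded diagonal operator on l^2 with diagonal entries d_n has spectrum equal to the closure of {d_n : n ≥ 1}: every d_n is an eigenvalue (with eigenvector e_n), so {d_n} ⊂ sigma(M); the spectrum is closed, so its closure is too; and for lambda not in the closure, (M - lambda I) has bounded inverse (the diagonal entries 1/(d_n - lambda) are bounded). For our sequence d_n = 27 + 15/n, n = 1, 2, 3, ...:
  - {d_n} = {27 + 15/n : n ≥ 1}; the only limit point is 27
  - closure = {27 + 15/n : n ≥ 1} ∪ {27}
For the norm: a diagonal operator has ||M|| = sup_n |d_n|. Here d_n = 27 + 15/n is positive and decreasing, so sup_n |d_n| = d_1 = 27 + 15 = 42. So ||M|| = 42.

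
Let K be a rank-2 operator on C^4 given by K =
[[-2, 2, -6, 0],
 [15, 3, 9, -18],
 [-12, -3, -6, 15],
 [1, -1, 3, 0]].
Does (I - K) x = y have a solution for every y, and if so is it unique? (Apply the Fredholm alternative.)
(I - K) is invertible (det(I - K) = -144 ≠ 0), so for every y in C^4 the equation (I - K) x = y has a unique solution.

K has rank 2 and factors as K = U V^T = u1 v1^T + u2 v2^T with u1 = (2, -3, 2, -1), v1 = (-3, 0, -3, 3), u2 = (-2, -3, 3, 1), v2 = (-2, -1, 0, 3) (multiplying out reproduces the displayed K). The nonzero eigenvalues of U V^T coincide with those of the 2 x 2 matrix G = V^T U = [[v1·u1, v1·u2], [v2·u1, v2·u2]] = [[-15, 0], [-4, 10]], and by the Sylvester determinant identity det(I_4 - U V^T) = det(I_2 - V^T U) = det([[16, 0], [4, -9]]) = (16)(-9) - (0)(4) = -144. (Direct check: I - K =
[[3, -2, 6, 0],
 [-15, -2, -9, 18],
 [12, 3, 7, -15],
 [-1, 1, -3, 1]]
has determinant -144.) The finite-dimensional Fredholm alternative says: either (I - K) is invertible, or ker(I - K) ≠ {0} and then range(I - K) = ker((I - K)^*)^⊥, with dim ker(I - K) = dim ker((I - K)^*). Since det(I - K) ≠ 0, 1 is not an eigenvalue of K and ker(I - K) = {0}, so we are in the first case: for every y there is a unique x = (I - K)^(-1) y. (Explicitly, by the Woodbury identity, (I - U V^T)^(-1) = I + U (I_2 - G)^(-1) V^T.)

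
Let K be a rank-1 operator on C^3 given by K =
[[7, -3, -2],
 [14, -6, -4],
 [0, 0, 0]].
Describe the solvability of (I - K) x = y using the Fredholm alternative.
(I - K) is singular (det(I - K) = 0, i.e. 1 ∈ sigma(K)). (I - K) x = y is solvable iff y ⊥ ker((I - K)^*) = span{(7, -3, -2)}, i.e. iff 7y_1 - 3y_2 - 2y_3 = 0. When solvable, the solutions are x = y + c·(1, 2, 0), c arbitrary (ker(I - K) = span{(1, 2, 0)}, dimension 1).

K has rank 1, so it is an outer product K = u v^T: every row of K is a multiple of one row vector. Reading off the entries, u = (1, 2, 0) and v = (7, -3, -2) (row i of K equals u_i·v^T). A rank-one matrix u v^T satisfies K u = u (v·u) and kills the (2)-dimensional subspace v^⊥, so its characteristic polynomial is lambda^2 (lambda - v·u) with v·u = tr K = 1. Hence the eigenvalues of I - K are 1 (multiplicity 2) and 1 - (1) = 0, so det(I - K) = 0. (Direct check: I - K =
[[-6, 3, 2],
 [-14, 7, 4],
 [0, 0, 1]]
has determinant 0.) So 1 is an eigenvalue of K and (I - K) is not invertible. The finite-dimensional Fredholm alternative says: either (I - K) is invertible, or ker(I - K) ≠ {0} and then range(I - K) = ker((I - K)^*)^⊥, with dim ker(I - K) = dim ker((I - K)^*). We are in the second case, so we need both kernels. Kernel of I - K: (I - K) u = u - u (v·u) = u - u = 0, so ker(I - K) = span{u} = span{(1, 2, 0)} (it is exactly 1-dimensional because rank(I - K) = 2). Kernel of the adjoint: K is real, so (I - K)^* = I - K^T = I - v u^T, and (I - v u^T) v = v - v (u·v) = 0; hence ker((I - K)^*) = span{v} = span{(7, -3, -2)}. Therefore (I - K) x = y is solvable iff <y, v> = 0, i.e. iff 7y_1 - 3y_2 - 2y_3 = 0. When this holds, K y = u (v·y) = 0, so (I - K) y = y and x = y is a particular solution; the full solution set is the line x = y + c·u = y + c·(1, 2, 0), c ∈ C.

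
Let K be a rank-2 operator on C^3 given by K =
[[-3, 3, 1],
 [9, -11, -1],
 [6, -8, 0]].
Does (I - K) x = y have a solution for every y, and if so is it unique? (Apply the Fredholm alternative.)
(I - K) is invertible (det(I - K) = 7 ≠ 0), so for every y in C^3 the equation (I - K) x = y has a unique solution.

K has rank 2 and factors as K = U V^T = u1 v1^T + u2 v2^T with u1 = (0, 1, 1), v1 = (0, -2, 2), u2 = (-1, 3, 2), v2 = (3, -3, -1) (multiplying out reproduces the displayed K). The nonzero eigenvalues of U V^T coincide with those of the 2 x 2 matrix G = V^T U = [[v1·u1, v1·u2], [v2·u1, v2·u2]] = [[0, -2], [-4, -14]], and by the Sylvester determinant identity det(I_3 - U V^T) = det(I_2 - V^T U) = det([[1, 2], [4, 15]]) = (1)(15) - (2)(4) = 7. (Direct check: I - K =
[[4, -3, -1],
 [-9, 12, 1],
 [-6, 8, 1]]
has determinant 7.) The finite-dimensional Fredholm alternative says: either (I - K) is invertible, or ker(I - K) ≠ {0} and then range(I - K) = ker((I - K)^*)^⊥, with dim ker(I - K) = dim ker((I - K)^*). Since det(I - K) ≠ 0, 1 is not an eigenvalue of K and ker(I - K) = {0}, so we are in the first case: for every y there is a unique x = (I - K)^(-1) y. (Explicitly, by the Woodbury identity, (I - U V^T)^(-1) = I + U (I_2 - G)^(-1) V^T.)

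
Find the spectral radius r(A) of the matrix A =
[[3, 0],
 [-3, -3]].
r(A) = 3

The eigenvalues of A are the roots of its characteristic polynomial. With M = A (coefficients from the trace and determinant):
  p(λ) = det(λ I - M) = λ^2 - 9.
For λ^2 - 9 the discriminant is 36. It is a perfect square (6^2), so the roots are rational: λ = (0 ± 6)/2 = 3, -3.
Thus the eigenvalues (to 4 decimals) are 3 (modulus 3); -3 (modulus 3). The spectral radius is the largest modulus: r(A) = 3. (Cross-check: r(A) ≤ ||A||_2 ≈ 4.8541; equality holds whenever A is normal, though it can also hold for some non-normal A.)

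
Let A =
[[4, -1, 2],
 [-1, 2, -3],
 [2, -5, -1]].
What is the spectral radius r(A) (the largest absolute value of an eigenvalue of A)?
r(A) ≈ 6.3717

The eigenvalues of A are the roots of its characteristic polynomial. With M = A (coefficients from the trace, the sum of principal 2x2 minors, and det A):
  p(λ) = det(λ I - M) = λ^3 - 5λ^2 - 18λ + 59.
No integer candidate from the rational root theorem (±divisors of 59) is a root, so the roots are irrational. The cubic discriminant is Δ = 62521 > 0, so there are three distinct real roots. p(-4) = -13 and p(-3) = 41 have opposite signs, so a root lies in (-4, -3); Newton's method refines it to λ ≈ -3.8052. p(2) = 11 and p(3) = -13 have opposite signs, so a root lies in (2, 3); Newton's method refines it to λ ≈ 2.4334. p(6) = -13 and p(7) = 31 have opposite signs, so a root lies in (6, 7); Newton's method refines it to λ ≈ 6.3717. Check (Vieta): the three roots sum to 5, matching tr M = 5.
Thus the eigenvalues (to 4 decimals) are -3.8052 (modulus 3.8052); 2.4334 (modulus 2.4334); 6.3717 (modulus 6.3717). The spectral radius is the largest modulus: r(A) ≈ 6.3717. (Cross-check: r(A) ≤ ||A||_2 ≈ 6.6487; equality holds whenever A is normal, though it can also hold for some non-normal A.)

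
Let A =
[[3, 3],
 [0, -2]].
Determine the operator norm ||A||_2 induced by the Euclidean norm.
||A||_2 = sqrt((22 + sqrt(340))/2) ≈ 4.4966 (= sqrt(largest eigenvalue of A^T A))

||A||_2 = sigma_max(A) = sqrt(lambda_max(A^T A)). Form the symmetric matrix M = A^T A =
[[9, 9],
 [9, 13]].
Its characteristic polynomial (trace, determinant of M give the coefficients) is
  p(λ) = det(λ I - M) = λ^2 - 22λ + 36.
For λ^2 - 22λ + 36 the discriminant is 340. It is nonnegative but not a perfect square, so the roots are real and irrational: λ = (22 ± sqrt(340))/2 ≈ 20.2195, 1.7805.
So the eigenvalues of A^T A are ≈ 1.7805, 20.2195 (all ≥ 0, as they must be for A^T A). The largest is λ_max = (22 + sqrt(340))/2 ≈ 20.2195, hence ||A||_2 = sqrt(λ_max) = sqrt((22 + sqrt(340))/2) ≈ 4.4966.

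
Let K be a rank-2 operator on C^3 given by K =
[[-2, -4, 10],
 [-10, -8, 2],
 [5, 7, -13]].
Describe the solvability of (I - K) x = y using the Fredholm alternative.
(I - K) is invertible (det(I - K) = 66 ≠ 0), so for every y in C^3 the equation (I - K) x = y has a unique solution.

K has rank 2 and factors as K = U V^T = u1 v1^T + u2 v2^T with u1 = (-2, 2, 2), v1 = (-2, -1, -2), u2 = (-2, -2, 3), v2 = (3, 3, -3) (multiplying out reproduces the displayed K). The nonzero eigenvalues of U V^T coincide with those of the 2 x 2 matrix G = V^T U = [[v1·u1, v1·u2], [v2·u1, v2·u2]] = [[-2, 0], [-6, -21]], and by the Sylvester determinant identity det(I_3 - U V^T) = det(I_2 - V^T U) = det([[3, 0], [6, 22]]) = (3)(22) - (0)(6) = 66. (Direct check: I - K =
[[3, 4, -10],
 [10, 9, -2],
 [-5, -7, 14]]
has determinant 66.) The finite-dimensional Fredholm alternative says: either (I - K) is invertible, or ker(I - K) ≠ {0} and then range(I - K) = ker((I - K)^*)^⊥, with dim ker(I - K) = dim ker((I - K)^*). Since det(I - K) ≠ 0, 1 is not an eigenvalue of K and ker(I - K) = {0}, so we are in the first case: for every y there is a unique x = (I - K)^(-1) y. (Explicitly, by the Woodbury identity, (I - U V^T)^(-1) = I + U (I_2 - G)^(-1) V^T.)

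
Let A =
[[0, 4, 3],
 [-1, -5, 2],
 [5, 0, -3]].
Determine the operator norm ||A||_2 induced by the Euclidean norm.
||A||_2 ≈ 6.6177 (= sqrt(largest eigenvalue of A^T A))

||A||_2 = sigma_max(A) = sqrt(lambda_max(A^T A)). Form the symmetric matrix M = A^T A =
[[26, 5, -17],
 [5, 41, 2],
 [-17, 2, 22]].
Its characteristic polynomial (trace, sum of principal 2x2 minors, determinant of M give the coefficients) is
  p(λ) = det(λ I - M) = λ^3 - 89λ^2 + 2222λ - 10609.
No integer candidate from the rational root theorem (±divisors of 10609) is a root, so the roots are irrational. The cubic discriminant is Δ = 34971297 > 0, so there are three distinct real roots. p(6) = -265 and p(7) = 927 have opposite signs, so a root lies in (6, 7); Newton's method refines it to λ ≈ 6.2125. p(38) = 183 and p(39) = -1 have opposite signs, so a root lies in (38, 39); Newton's method refines it to λ ≈ 38.9936. p(43) = -117 and p(44) = 39 have opposite signs, so a root lies in (43, 44); Newton's method refines it to λ ≈ 43.7938. Check (Vieta): the three roots sum to 89, matching tr M = 89.
So the eigenvalues of A^T A are ≈ 6.2125, 38.9936, 43.7938 (all ≥ 0, as they must be for A^T A). The largest is λ_max ≈ 43.7938, hence ||A||_2 = sqrt(λ_max) ≈ 6.6177.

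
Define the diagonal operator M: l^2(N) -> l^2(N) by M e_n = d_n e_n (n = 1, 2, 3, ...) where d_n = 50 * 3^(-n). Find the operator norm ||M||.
||M|| = 50/3 (attained at n = 1)

For M diagonal, ||M|| = sup_n |d_n|. The sequence d_n = 50 * 3^(-n) is positive and strictly decreasing (ratio 3^(-1) < 1), so the supremum is d_1 = 50/3. Hence ||M|| = 50/3.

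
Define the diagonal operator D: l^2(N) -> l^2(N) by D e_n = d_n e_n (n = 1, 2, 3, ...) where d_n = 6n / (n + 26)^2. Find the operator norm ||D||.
||D|| = 3/52 (attained at n = 26)

For D diagonal, ||D|| = sup_n |d_n|. Treat f(x) = 6x / (x + 26)^2 for real x > 0. By the quotient rule, f'(x) = 6(26 - x)/(x + 26)^3, which is positive for x < 26 and negative for x > 26. So f has a unique maximum at x = 26, and since 26 is a positive integer, the supremum over n ≥ 1 is attained at n = 26: d_26 = 6·26/(26 + 26)^2 = 6·26/2704 = 3/52. Hence ||D|| = 3/52.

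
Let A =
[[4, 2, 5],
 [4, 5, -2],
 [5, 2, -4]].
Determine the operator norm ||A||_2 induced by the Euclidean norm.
||A||_2 ≈ 9.3688 (= sqrt(largest eigenvalue of A^T A))

||A||_2 = sigma_max(A) = sqrt(lambda_max(A^T A)). Form the symmetric matrix M = A^T A =
[[57, 38, -8],
 [38, 33, -8],
 [-8, -8, 45]].
Its characteristic polynomial (trace, sum of principal 2x2 minors, determinant of M give the coefficients) is
  p(λ) = det(λ I - M) = λ^3 - 135λ^2 + 4359λ - 18769.
No integer candidate from the rational root theorem (±divisors of 18769) is a root, so the roots are irrational. The cubic discriminant is Δ = 19573339392 > 0, so there are three distinct real roots. p(5) = -224 and p(6) = 2741 have opposite signs, so a root lies in (5, 6); Newton's method refines it to λ ≈ 5.0728. p(42) = 257 and p(43) = -1440 have opposite signs, so a root lies in (42, 43); Newton's method refines it to λ ≈ 42.152. p(87) = -2848 and p(88) = 855 have opposite signs, so a root lies in (87, 88); Newton's method refines it to λ ≈ 87.7751. Check (Vieta): the three roots sum to 135, matching tr M = 135.
So the eigenvalues of A^T A are ≈ 5.0728, 42.152, 87.7751 (all ≥ 0, as they must be for A^T A). The largest is λ_max ≈ 87.7751, hence ||A||_2 = sqrt(λ_max) ≈ 9.3688.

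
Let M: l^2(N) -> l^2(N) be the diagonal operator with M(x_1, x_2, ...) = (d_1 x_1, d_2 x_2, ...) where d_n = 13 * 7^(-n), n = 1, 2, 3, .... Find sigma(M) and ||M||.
sigma(M) = {13 * 7^(-n) : n ≥ 1} ∪ {0}; ||M|| = 13/7

A bounded diagonal operator on l^2 with diagonal entries d_n has spectrum equal to the closure of {d_n : n ≥ 1}: every d_n is an eigenvalue (with eigenvector e_n), so {d_n} ⊂ sigma(M); the spectrum is closed, so its closure is too; and for lambda not in the closure, (M - lambda I) has bounded inverse (the diagonal entries 1/(d_n - lambda) are bounded). For our sequence d_n = 13 * 7^(-n), n = 1, 2, 3, ...:
  - {d_n} = {13 * 7^(-n) : n ≥ 1}; the only limit point is 0
  - closure = {13 * 7^(-n) : n ≥ 1} ∪ {0}
For the norm: a diagonal operator has ||M|| = sup_n |d_n|. Here d_n = 13 * 7^(-n) is positive and decreasing, so sup_n |d_n| = d_1 = 13/7. So ||M|| = 13/7.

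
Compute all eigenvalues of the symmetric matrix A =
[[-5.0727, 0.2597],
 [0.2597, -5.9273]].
sigma(A) ≈ {-6, -5}

A is real symmetric, so its spectrum consists of real eigenvalues. Expanding the characteristic polynomial of the displayed matrix gives
  det(λ I - A) = p(λ) = λ^2 + (11)λ + (30).
Solving p(λ) = 0 yields eigenvalues ≈ -6, -5. (A is shown rounded to 4 decimals, so these recover the underlying integer eigenvalues to within that precision.)
Verification: the trace of A = -11 equals the sum of eigenvalues -11, and det(A) ≈ 30.0000 matches the eigenvalue product 30.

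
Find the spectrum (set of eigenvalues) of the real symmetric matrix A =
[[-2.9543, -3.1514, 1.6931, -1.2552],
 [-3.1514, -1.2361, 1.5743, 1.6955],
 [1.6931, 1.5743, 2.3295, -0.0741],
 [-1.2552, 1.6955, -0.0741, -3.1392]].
sigma(A) ≈ {-6, -4, 2, 3}

A is real symmetric, so its spectrum consists of real eigenvalues. Expanding the characteristic polynomial of the displayed matrix gives
  det(λ I - A) = p(λ) = λ^4 + (5)λ^3 + (-20)λ^2 + (-60.002)λ + (144.0041).
Solving p(λ) = 0 yields eigenvalues ≈ -6, -4, 2, 3. (A is shown rounded to 4 decimals, so these recover the underlying integer eigenvalues to within that precision.)
Verification: the trace of A = -5 equals the sum of eigenvalues -5, and det(A) ≈ 144.0041 matches the eigenvalue product 144.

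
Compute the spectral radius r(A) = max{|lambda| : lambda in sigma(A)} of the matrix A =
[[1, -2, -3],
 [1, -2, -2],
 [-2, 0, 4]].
r(A) ≈ 5.1101

The eigenvalues of A are the roots of its characteristic polynomial. With M = A (coefficients from the trace, the sum of principal 2x2 minors, and det A):
  p(λ) = det(λ I - M) = λ^3 - 3λ^2 - 10λ - 4.
No integer candidate from the rational root theorem (±divisors of 4) is a root, so the roots are irrational. The cubic discriminant is Δ = 1876 > 0, so there are three distinct real roots. p(-2) = -4 and p(-1) = 2 have opposite signs, so a root lies in (-2, -1); Newton's method refines it to λ ≈ -1.6298. p(-1) = 2 and p(0) = -4 have opposite signs, so a root lies in (-1, 0); Newton's method refines it to λ ≈ -0.4803. p(5) = -4 and p(6) = 44 have opposite signs, so a root lies in (5, 6); Newton's method refines it to λ ≈ 5.1101. Check (Vieta): the three roots sum to 3, matching tr M = 3.
Thus the eigenvalues (to 4 decimals) are -1.6298 (modulus 1.6298); -0.4803 (modulus 0.4803); 5.1101 (modulus 5.1101). The spectral radius is the largest modulus: r(A) ≈ 5.1101. (Cross-check: r(A) ≤ ||A||_2 ≈ 6.2158; equality holds whenever A is normal, though it can also hold for some non-normal A.)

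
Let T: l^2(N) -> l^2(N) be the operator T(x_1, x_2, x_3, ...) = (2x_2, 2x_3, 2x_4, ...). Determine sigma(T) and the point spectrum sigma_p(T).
sigma(T) = closed disk {z in C : |z| ≤ 2}; sigma_p(T) = open disk {z in C : |z| < 2}

Note T = 2·V where V is the unit left shift (V x)_k = x_{k+1}; so sigma(T) = 2·sigma(V) and ||T|| = 2||V||. ||T x||^2 = 4sum_{k≥2} |x_k|^2 ≤ 4||x||^2, with equality on {x : x_1 = 0}, so ||T|| = 2. For any lambda with |lambda| < 2, set r = lambda/2 (|r| < 1); the vector x = (1, r, r^2, ...) is in l^2 and satisfies T x = 2(r, r^2, ...) = lambda x, so lambda is an eigenvalue. On the boundary |lambda| = 2 the geometric series diverges, so no l^2 eigenvector exists, but these lambda lie in the approximate point spectrum. Hence sigma(T) is the closed disk of radius 2 and sigma_p(T) is the open disk.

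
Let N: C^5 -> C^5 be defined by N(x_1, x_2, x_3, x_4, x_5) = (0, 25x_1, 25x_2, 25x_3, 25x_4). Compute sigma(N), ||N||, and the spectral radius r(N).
sigma(N) = {0}; ||N|| = 25; r(N) = 0. (N is nilpotent with N^5 = 0.)

On C^5, N is a strictly lower-triangular matrix with 25 on the subdiagonal and zeros elsewhere, so its characteristic polynomial is lambda^5 and every eigenvalue is 0: sigma(N) = {0}. For the operator norm, N e_i = 25e_{i+1} for i = 1, ..., 4 and N e_5 = 0, so the singular values of N are 25 (with multiplicity 4) and 0; hence ||N|| = 25. The spectral radius r(N) = max|lambda| = 0. Note ||N|| > r(N) — characteristic of non-normal nilpotent operators. Indeed N^5 = 0.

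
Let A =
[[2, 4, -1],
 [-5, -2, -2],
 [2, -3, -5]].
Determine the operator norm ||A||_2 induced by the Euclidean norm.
||A||_2 ≈ 6.9538 (= sqrt(largest eigenvalue of A^T A))

||A||_2 = sigma_max(A) = sqrt(lambda_max(A^T A)). Form the symmetric matrix M = A^T A =
[[33, 12, -2],
 [12, 29, 15],
 [-2, 15, 30]].
Its characteristic polynomial (trace, sum of principal 2x2 minors, determinant of M give the coefficients) is
  p(λ) = det(λ I - M) = λ^3 - 92λ^2 + 2444λ - 16129.
No integer candidate from the rational root theorem (±divisors of 16129) is a root, so the roots are irrational. The cubic discriminant is Δ = 179826309 > 0, so there are three distinct real roots. p(9) = -856 and p(10) = 111 have opposite signs, so a root lies in (9, 10); Newton's method refines it to λ ≈ 9.8782. p(33) = 272 and p(34) = -81 have opposite signs, so a root lies in (33, 34); Newton's method refines it to λ ≈ 33.7661. p(48) = -193 and p(49) = 384 have opposite signs, so a root lies in (48, 49); Newton's method refines it to λ ≈ 48.3557. Check (Vieta): the three roots sum to 92, matching tr M = 92.
So the eigenvalues of A^T A are ≈ 9.8782, 33.7661, 48.3557 (all ≥ 0, as they must be for A^T A). The largest is λ_max ≈ 48.3557, hence ||A||_2 = sqrt(λ_max) ≈ 6.9538.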